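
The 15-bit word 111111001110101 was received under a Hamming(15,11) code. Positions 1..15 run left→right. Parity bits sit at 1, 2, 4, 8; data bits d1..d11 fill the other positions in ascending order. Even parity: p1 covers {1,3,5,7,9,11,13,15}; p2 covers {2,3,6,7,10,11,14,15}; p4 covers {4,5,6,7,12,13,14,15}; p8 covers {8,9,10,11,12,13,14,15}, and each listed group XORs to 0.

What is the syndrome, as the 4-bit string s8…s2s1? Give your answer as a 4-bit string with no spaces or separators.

s1 (pos 1,3,5,7,9,11,13,15): 1⊕1⊕1⊕0⊕1⊕1⊕1⊕1 = 1
s2 (pos 2,3,6,7,10,11,14,15): 1⊕1⊕1⊕0⊕1⊕1⊕0⊕1 = 0
s4 (pos 4,5,6,7,12,13,14,15): 1⊕1⊕1⊕0⊕0⊕1⊕0⊕1 = 1
s8 (pos 8,9,10,11,12,13,14,15): 0⊕1⊕1⊕1⊕0⊕1⊕0⊕1 = 1
Syndrome s8…s1 = 1101 → error at position 13.

1101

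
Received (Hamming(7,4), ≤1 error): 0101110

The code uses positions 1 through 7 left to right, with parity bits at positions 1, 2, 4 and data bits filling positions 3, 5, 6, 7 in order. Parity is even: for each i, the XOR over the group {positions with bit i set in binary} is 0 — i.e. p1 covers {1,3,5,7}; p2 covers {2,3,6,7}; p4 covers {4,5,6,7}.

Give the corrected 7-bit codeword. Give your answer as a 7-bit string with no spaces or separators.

s1 (pos 1,3,5,7): 0⊕0⊕1⊕0 = 1
s2 (pos 2,3,6,7): 1⊕0⊕1⊕0 = 0
s4 (pos 4,5,6,7): 1⊕1⊕1⊕0 = 1
Syndrome s4…s1 = 101 → error at position 5.
Flip position 5: 0101110 → 0101010

0101010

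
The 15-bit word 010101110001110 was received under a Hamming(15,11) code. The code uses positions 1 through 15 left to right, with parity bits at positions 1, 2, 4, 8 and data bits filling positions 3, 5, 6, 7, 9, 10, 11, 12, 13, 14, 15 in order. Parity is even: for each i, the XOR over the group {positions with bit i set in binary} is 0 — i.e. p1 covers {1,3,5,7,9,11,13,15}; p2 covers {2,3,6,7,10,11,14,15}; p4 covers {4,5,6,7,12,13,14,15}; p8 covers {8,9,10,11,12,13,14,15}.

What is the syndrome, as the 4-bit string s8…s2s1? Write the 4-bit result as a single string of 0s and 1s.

0000

s1 (pos 1,3,5,7,9,11,13,15): 0⊕0⊕0⊕1⊕0⊕0⊕1⊕0 = 0
s2 (pos 2,3,6,7,10,11,14,15): 1⊕0⊕1⊕1⊕0⊕0⊕1⊕0 = 0
s4 (pos 4,5,6,7,12,13,14,15): 1⊕0⊕1⊕1⊕1⊕1⊕1⊕0 = 0
s8 (pos 8,9,10,11,12,13,14,15): 1⊕0⊕0⊕0⊕1⊕1⊕1⊕0 = 0
Syndrome s8…s1 = 0000 → no error.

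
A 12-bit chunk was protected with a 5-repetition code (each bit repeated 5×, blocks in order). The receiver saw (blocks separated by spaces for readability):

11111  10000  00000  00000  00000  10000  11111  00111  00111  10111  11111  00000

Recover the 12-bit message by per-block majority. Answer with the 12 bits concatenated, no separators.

100000111110

Block 1 (11111): 5 ones → 1
Block 2 (10000): 1 one → 0
Block 3 (00000): 0 ones → 0
Block 4 (00000): 0 ones → 0
Block 5 (00000): 0 ones → 0
Block 6 (10000): 1 one → 0
Block 7 (11111): 5 ones → 1
Block 8 (00111): 3 ones → 1
Block 9 (00111): 3 ones → 1
Block 10 (10111): 4 ones → 1
Block 11 (11111): 5 ones → 1
Block 12 (00000): 0 ones → 0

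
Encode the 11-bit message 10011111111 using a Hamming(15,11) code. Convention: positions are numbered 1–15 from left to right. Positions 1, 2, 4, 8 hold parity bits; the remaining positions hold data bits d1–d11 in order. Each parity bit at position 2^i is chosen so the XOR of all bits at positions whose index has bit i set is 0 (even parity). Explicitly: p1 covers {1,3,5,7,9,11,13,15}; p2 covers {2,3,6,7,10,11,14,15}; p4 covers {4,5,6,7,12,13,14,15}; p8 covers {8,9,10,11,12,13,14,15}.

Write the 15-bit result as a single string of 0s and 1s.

001100111111111

Place data at non-parity positions: p1 p2 1 p4 0 0 1 p8 1 1 1 1 1 1 1
p1 (pos 1,3,5,7,9,11,13,15): XOR of data positions = 1⊕0⊕1⊕1⊕1⊕1⊕1 = 0
p2 (pos 2,3,6,7,10,11,14,15): XOR of data positions = 1⊕0⊕1⊕1⊕1⊕1⊕1 = 0
p4 (pos 4,5,6,7,12,13,14,15): XOR of data positions = 0⊕0⊕1⊕1⊕1⊕1⊕1 = 1
p8 (pos 8,9,10,11,12,13,14,15): XOR of data positions = 1⊕1⊕1⊕1⊕1⊕1⊕1 = 1
Codeword: 001100111111111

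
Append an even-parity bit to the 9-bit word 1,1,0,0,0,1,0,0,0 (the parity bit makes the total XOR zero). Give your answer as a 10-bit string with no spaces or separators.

1100010001

XOR of the 9 data bits: 1⊕1⊕0⊕0⊕0⊕1⊕0⊕0⊕0 = 1
Parity bit = 1 (so all 10 bits XOR to 0).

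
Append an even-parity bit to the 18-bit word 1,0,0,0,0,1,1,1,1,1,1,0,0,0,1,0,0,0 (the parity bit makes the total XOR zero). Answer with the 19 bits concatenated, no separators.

1000011111100010000

XOR of the 18 data bits: 1⊕0⊕0⊕0⊕0⊕1⊕1⊕1⊕1⊕1⊕1⊕0⊕0⊕0⊕1⊕0⊕0⊕0 = 0
Parity bit = 0 (so all 19 bits XOR to 0).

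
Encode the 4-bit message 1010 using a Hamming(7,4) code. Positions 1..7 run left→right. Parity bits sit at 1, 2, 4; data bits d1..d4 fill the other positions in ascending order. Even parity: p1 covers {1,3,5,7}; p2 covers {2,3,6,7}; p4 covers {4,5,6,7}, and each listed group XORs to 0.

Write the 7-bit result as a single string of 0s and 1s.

1011010

Place data at non-parity positions: p1 p2 1 p4 0 1 0
p1 (pos 1,3,5,7): XOR of data positions = 1⊕0⊕0 = 1
p2 (pos 2,3,6,7): XOR of data positions = 1⊕1⊕0 = 0
p4 (pos 4,5,6,7): XOR of data positions = 0⊕1⊕0 = 1
Codeword: 1011010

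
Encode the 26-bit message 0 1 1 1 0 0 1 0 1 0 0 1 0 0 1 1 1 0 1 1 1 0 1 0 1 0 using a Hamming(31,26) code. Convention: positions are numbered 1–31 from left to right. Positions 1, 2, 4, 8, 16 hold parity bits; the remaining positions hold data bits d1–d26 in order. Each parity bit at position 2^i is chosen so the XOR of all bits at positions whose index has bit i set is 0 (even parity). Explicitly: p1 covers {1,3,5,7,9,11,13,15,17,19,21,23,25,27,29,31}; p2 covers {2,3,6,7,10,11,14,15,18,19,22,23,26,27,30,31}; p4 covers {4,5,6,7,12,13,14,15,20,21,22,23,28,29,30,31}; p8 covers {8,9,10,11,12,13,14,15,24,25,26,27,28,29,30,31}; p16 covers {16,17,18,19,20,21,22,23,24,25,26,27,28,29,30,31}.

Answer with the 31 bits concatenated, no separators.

Place data at non-parity positions: p1 p2 0 p4 1 1 1 p8 0 0 1 0 1 0 0 p16 1 0 0 1 1 1 0 1 1 1 0 1 0 1 0
p1 (pos 1,3,5,7,9,11,13,15,17,19,21,23,25,27,29,31): XOR of data positions = 0⊕1⊕1⊕0⊕1⊕1⊕0⊕1⊕0⊕1⊕0⊕1⊕0⊕0⊕0 = 1
p2 (pos 2,3,6,7,10,11,14,15,18,19,22,23,26,27,30,31): XOR of data positions = 0⊕1⊕1⊕0⊕1⊕0⊕0⊕0⊕0⊕1⊕0⊕1⊕0⊕1⊕0 = 0
p4 (pos 4,5,6,7,12,13,14,15,20,21,22,23,28,29,30,31): XOR of data positions = 1⊕1⊕1⊕0⊕1⊕0⊕0⊕1⊕1⊕1⊕0⊕1⊕0⊕1⊕0 = 1
p8 (pos 8,9,10,11,12,13,14,15,24,25,26,27,28,29,30,31): XOR of data positions = 0⊕0⊕1⊕0⊕1⊕0⊕0⊕1⊕1⊕1⊕0⊕1⊕0⊕1⊕0 = 1
p16 (pos 16,17,18,19,20,21,22,23,24,25,26,27,28,29,30,31): XOR of data positions = 1⊕0⊕0⊕1⊕1⊕1⊕0⊕1⊕1⊕1⊕0⊕1⊕0⊕1⊕0 = 1
Codeword: 1001111100101001100111011101010

1001111100101001100111011101010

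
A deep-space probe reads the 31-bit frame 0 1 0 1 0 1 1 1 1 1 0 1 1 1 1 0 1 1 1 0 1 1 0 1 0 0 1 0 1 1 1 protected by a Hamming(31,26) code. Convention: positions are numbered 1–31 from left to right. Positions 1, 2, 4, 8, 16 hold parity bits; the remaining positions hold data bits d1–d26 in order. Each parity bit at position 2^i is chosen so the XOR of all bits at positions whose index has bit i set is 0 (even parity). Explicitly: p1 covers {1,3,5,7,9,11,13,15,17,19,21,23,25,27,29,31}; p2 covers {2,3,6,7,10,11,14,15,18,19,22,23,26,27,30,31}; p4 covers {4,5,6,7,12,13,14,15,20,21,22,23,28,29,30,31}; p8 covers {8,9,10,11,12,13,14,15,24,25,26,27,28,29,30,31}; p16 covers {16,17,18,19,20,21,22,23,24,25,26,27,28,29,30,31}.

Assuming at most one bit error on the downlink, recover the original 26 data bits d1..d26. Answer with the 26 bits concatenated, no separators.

s1 (pos 1,3,5,7,9,11,13,15,17,19,21,23,25,27,29,31): 0⊕0⊕0⊕1⊕1⊕0⊕1⊕1⊕1⊕1⊕1⊕0⊕0⊕1⊕1⊕1 = 0
s2 (pos 2,3,6,7,10,11,14,15,18,19,22,23,26,27,30,31): 1⊕0⊕1⊕1⊕1⊕0⊕1⊕1⊕1⊕1⊕1⊕0⊕0⊕1⊕1⊕1 = 0
s4 (pos 4,5,6,7,12,13,14,15,20,21,22,23,28,29,30,31): 1⊕0⊕1⊕1⊕1⊕1⊕1⊕1⊕0⊕1⊕1⊕0⊕0⊕1⊕1⊕1 = 0
s8 (pos 8,9,10,11,12,13,14,15,24,25,26,27,28,29,30,31): 1⊕1⊕1⊕0⊕1⊕1⊕1⊕1⊕1⊕0⊕0⊕1⊕0⊕1⊕1⊕1 = 0
s16 (pos 16,17,18,19,20,21,22,23,24,25,26,27,28,29,30,31): 0⊕1⊕1⊕1⊕0⊕1⊕1⊕0⊕1⊕0⊕0⊕1⊕0⊕1⊕1⊕1 = 0
Syndrome s16…s1 = 00000 → no error.
Read data bits from positions 3,5,6,7,9,10,11,12,13,14,15,17,18,19,20,21,22,23,24,25,26,27,28,29,30,31: 00111101111111011010010111

00111101111111011010010111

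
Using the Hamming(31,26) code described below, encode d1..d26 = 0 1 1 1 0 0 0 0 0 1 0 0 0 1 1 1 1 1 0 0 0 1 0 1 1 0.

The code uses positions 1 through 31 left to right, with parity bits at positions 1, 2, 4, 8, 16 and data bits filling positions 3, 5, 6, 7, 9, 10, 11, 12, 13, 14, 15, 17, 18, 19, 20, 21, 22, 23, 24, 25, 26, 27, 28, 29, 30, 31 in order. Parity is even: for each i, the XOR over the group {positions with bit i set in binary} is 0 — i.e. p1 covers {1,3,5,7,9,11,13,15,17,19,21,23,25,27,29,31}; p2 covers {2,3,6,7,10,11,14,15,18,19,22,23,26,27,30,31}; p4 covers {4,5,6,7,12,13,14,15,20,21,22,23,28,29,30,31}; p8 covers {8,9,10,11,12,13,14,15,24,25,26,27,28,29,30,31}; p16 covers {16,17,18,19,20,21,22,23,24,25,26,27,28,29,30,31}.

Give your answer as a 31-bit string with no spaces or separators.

Place data at non-parity positions: p1 p2 0 p4 1 1 1 p8 0 0 0 0 0 1 0 p16 0 0 1 1 1 1 1 0 0 0 1 0 1 1 0
p1 (pos 1,3,5,7,9,11,13,15,17,19,21,23,25,27,29,31): XOR of data positions = 0⊕1⊕1⊕0⊕0⊕0⊕0⊕0⊕1⊕1⊕1⊕0⊕1⊕1⊕0 = 1
p2 (pos 2,3,6,7,10,11,14,15,18,19,22,23,26,27,30,31): XOR of data positions = 0⊕1⊕1⊕0⊕0⊕1⊕0⊕0⊕1⊕1⊕1⊕0⊕1⊕1⊕0 = 0
p4 (pos 4,5,6,7,12,13,14,15,20,21,22,23,28,29,30,31): XOR of data positions = 1⊕1⊕1⊕0⊕0⊕1⊕0⊕1⊕1⊕1⊕1⊕0⊕1⊕1⊕0 = 0
p8 (pos 8,9,10,11,12,13,14,15,24,25,26,27,28,29,30,31): XOR of data positions = 0⊕0⊕0⊕0⊕0⊕1⊕0⊕0⊕0⊕0⊕1⊕0⊕1⊕1⊕0 = 0
p16 (pos 16,17,18,19,20,21,22,23,24,25,26,27,28,29,30,31): XOR of data positions = 0⊕0⊕1⊕1⊕1⊕1⊕1⊕0⊕0⊕0⊕1⊕0⊕1⊕1⊕0 = 0
Codeword: 1000111000000100001111100010110

1000111000000100001111100010110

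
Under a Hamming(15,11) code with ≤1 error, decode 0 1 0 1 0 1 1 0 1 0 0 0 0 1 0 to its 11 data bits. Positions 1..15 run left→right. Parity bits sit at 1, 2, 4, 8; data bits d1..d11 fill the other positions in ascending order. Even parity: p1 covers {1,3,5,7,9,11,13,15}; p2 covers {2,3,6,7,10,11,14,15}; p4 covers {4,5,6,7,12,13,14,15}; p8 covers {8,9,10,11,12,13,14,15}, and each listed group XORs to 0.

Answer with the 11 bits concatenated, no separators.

s1 (pos 1,3,5,7,9,11,13,15): 0⊕0⊕0⊕1⊕1⊕0⊕0⊕0 = 0
s2 (pos 2,3,6,7,10,11,14,15): 1⊕0⊕1⊕1⊕0⊕0⊕1⊕0 = 0
s4 (pos 4,5,6,7,12,13,14,15): 1⊕0⊕1⊕1⊕0⊕0⊕1⊕0 = 0
s8 (pos 8,9,10,11,12,13,14,15): 0⊕1⊕0⊕0⊕0⊕0⊕1⊕0 = 0
Syndrome s8…s1 = 0000 → no error.
Read data bits from positions 3,5,6,7,9,10,11,12,13,14,15: 00111000010

00111000010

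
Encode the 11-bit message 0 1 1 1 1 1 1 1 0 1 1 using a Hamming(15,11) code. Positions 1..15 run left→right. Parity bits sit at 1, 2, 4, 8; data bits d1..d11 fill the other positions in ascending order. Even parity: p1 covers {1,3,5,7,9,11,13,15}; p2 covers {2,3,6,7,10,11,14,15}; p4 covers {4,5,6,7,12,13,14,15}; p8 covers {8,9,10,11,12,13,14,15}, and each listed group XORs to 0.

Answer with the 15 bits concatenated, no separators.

100011101111011

Place data at non-parity positions: p1 p2 0 p4 1 1 1 p8 1 1 1 1 0 1 1
p1 (pos 1,3,5,7,9,11,13,15): XOR of data positions = 0⊕1⊕1⊕1⊕1⊕0⊕1 = 1
p2 (pos 2,3,6,7,10,11,14,15): XOR of data positions = 0⊕1⊕1⊕1⊕1⊕1⊕1 = 0
p4 (pos 4,5,6,7,12,13,14,15): XOR of data positions = 1⊕1⊕1⊕1⊕0⊕1⊕1 = 0
p8 (pos 8,9,10,11,12,13,14,15): XOR of data positions = 1⊕1⊕1⊕1⊕0⊕1⊕1 = 0
Codeword: 100011101111011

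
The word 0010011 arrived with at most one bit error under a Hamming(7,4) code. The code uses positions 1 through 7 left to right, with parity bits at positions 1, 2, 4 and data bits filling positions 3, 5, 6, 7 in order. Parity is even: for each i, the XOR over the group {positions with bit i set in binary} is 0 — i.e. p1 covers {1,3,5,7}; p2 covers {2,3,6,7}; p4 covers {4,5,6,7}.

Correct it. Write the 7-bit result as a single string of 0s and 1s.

0110011

s1 (pos 1,3,5,7): 0⊕1⊕0⊕1 = 0
s2 (pos 2,3,6,7): 0⊕1⊕1⊕1 = 1
s4 (pos 4,5,6,7): 0⊕0⊕1⊕1 = 0
Syndrome s4…s1 = 010 → error at position 2.
Flip position 2: 0010011 → 0110011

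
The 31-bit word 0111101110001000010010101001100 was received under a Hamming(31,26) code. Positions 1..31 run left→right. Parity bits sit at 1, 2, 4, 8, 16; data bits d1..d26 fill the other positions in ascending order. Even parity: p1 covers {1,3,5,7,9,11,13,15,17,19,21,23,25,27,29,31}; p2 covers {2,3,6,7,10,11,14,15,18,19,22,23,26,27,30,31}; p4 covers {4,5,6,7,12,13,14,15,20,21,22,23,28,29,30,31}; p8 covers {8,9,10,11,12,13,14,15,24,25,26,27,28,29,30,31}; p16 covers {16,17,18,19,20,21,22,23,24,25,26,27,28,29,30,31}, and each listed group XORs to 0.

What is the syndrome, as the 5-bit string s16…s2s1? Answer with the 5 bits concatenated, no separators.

00011

s1 (pos 1,3,5,7,9,11,13,15,17,19,21,23,25,27,29,31): 0⊕1⊕1⊕1⊕1⊕0⊕1⊕0⊕0⊕0⊕1⊕1⊕1⊕0⊕1⊕0 = 1
s2 (pos 2,3,6,7,10,11,14,15,18,19,22,23,26,27,30,31): 1⊕1⊕0⊕1⊕0⊕0⊕0⊕0⊕1⊕0⊕0⊕1⊕0⊕0⊕0⊕0 = 1
s4 (pos 4,5,6,7,12,13,14,15,20,21,22,23,28,29,30,31): 1⊕1⊕0⊕1⊕0⊕1⊕0⊕0⊕0⊕1⊕0⊕1⊕1⊕1⊕0⊕0 = 0
s8 (pos 8,9,10,11,12,13,14,15,24,25,26,27,28,29,30,31): 1⊕1⊕0⊕0⊕0⊕1⊕0⊕0⊕0⊕1⊕0⊕0⊕1⊕1⊕0⊕0 = 0
s16 (pos 16,17,18,19,20,21,22,23,24,25,26,27,28,29,30,31): 0⊕0⊕1⊕0⊕0⊕1⊕0⊕1⊕0⊕1⊕0⊕0⊕1⊕1⊕0⊕0 = 0
Syndrome s16…s1 = 00011 → error at position 3.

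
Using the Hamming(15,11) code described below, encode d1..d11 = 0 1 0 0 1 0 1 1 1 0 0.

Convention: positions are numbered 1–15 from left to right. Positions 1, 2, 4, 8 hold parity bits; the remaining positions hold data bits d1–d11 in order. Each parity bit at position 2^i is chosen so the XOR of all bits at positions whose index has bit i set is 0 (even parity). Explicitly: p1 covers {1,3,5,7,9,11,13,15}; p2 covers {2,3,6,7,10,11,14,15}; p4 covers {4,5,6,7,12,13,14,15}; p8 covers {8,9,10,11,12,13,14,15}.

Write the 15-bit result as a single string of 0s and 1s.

010110001011100

Place data at non-parity positions: p1 p2 0 p4 1 0 0 p8 1 0 1 1 1 0 0
p1 (pos 1,3,5,7,9,11,13,15): XOR of data positions = 0⊕1⊕0⊕1⊕1⊕1⊕0 = 0
p2 (pos 2,3,6,7,10,11,14,15): XOR of data positions = 0⊕0⊕0⊕0⊕1⊕0⊕0 = 1
p4 (pos 4,5,6,7,12,13,14,15): XOR of data positions = 1⊕0⊕0⊕1⊕1⊕0⊕0 = 1
p8 (pos 8,9,10,11,12,13,14,15): XOR of data positions = 1⊕0⊕1⊕1⊕1⊕0⊕0 = 0
Codeword: 010110001011100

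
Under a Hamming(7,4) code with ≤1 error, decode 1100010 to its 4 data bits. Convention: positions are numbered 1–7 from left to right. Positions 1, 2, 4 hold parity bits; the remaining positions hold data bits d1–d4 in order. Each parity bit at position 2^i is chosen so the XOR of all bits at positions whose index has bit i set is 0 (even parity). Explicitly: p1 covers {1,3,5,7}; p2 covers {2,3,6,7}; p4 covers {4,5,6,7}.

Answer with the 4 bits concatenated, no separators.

s1 (pos 1,3,5,7): 1⊕0⊕0⊕0 = 1
s2 (pos 2,3,6,7): 1⊕0⊕1⊕0 = 0
s4 (pos 4,5,6,7): 0⊕0⊕1⊕0 = 1
Syndrome s4…s1 = 101 → error at position 5.
Flip position 5: 1100010 → 1100110
Read data bits from positions 3,5,6,7: 0110

0110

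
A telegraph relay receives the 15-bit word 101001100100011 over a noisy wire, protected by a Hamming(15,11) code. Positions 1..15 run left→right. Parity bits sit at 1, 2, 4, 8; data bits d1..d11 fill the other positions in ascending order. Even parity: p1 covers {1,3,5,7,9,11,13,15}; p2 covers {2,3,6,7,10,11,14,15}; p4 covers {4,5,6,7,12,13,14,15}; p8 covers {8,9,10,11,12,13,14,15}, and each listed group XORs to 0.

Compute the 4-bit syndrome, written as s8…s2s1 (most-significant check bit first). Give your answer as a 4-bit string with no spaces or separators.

s1 (pos 1,3,5,7,9,11,13,15): 1⊕1⊕0⊕1⊕0⊕0⊕0⊕1 = 0
s2 (pos 2,3,6,7,10,11,14,15): 0⊕1⊕1⊕1⊕1⊕0⊕1⊕1 = 0
s4 (pos 4,5,6,7,12,13,14,15): 0⊕0⊕1⊕1⊕0⊕0⊕1⊕1 = 0
s8 (pos 8,9,10,11,12,13,14,15): 0⊕0⊕1⊕0⊕0⊕0⊕1⊕1 = 1
Syndrome s8…s1 = 1000 → error at position 8.

1000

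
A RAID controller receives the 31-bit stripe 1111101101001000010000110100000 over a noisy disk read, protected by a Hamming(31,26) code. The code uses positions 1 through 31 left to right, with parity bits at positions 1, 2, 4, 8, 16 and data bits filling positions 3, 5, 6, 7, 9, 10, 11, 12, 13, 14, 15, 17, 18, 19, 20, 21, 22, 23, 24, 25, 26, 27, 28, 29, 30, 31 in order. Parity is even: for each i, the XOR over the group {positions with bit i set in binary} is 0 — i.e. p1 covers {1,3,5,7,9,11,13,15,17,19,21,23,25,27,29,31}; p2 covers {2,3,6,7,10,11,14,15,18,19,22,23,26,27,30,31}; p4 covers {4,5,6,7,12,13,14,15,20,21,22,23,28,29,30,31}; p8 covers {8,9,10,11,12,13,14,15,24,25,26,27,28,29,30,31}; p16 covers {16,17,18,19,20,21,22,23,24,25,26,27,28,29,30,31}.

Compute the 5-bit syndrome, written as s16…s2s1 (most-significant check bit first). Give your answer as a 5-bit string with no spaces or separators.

01110

s1 (pos 1,3,5,7,9,11,13,15,17,19,21,23,25,27,29,31): 1⊕1⊕1⊕1⊕0⊕0⊕1⊕0⊕0⊕0⊕0⊕1⊕0⊕0⊕0⊕0 = 0
s2 (pos 2,3,6,7,10,11,14,15,18,19,22,23,26,27,30,31): 1⊕1⊕0⊕1⊕1⊕0⊕0⊕0⊕1⊕0⊕0⊕1⊕1⊕0⊕0⊕0 = 1
s4 (pos 4,5,6,7,12,13,14,15,20,21,22,23,28,29,30,31): 1⊕1⊕0⊕1⊕0⊕1⊕0⊕0⊕0⊕0⊕0⊕1⊕0⊕0⊕0⊕0 = 1
s8 (pos 8,9,10,11,12,13,14,15,24,25,26,27,28,29,30,31): 1⊕0⊕1⊕0⊕0⊕1⊕0⊕0⊕1⊕0⊕1⊕0⊕0⊕0⊕0⊕0 = 1
s16 (pos 16,17,18,19,20,21,22,23,24,25,26,27,28,29,30,31): 0⊕0⊕1⊕0⊕0⊕0⊕0⊕1⊕1⊕0⊕1⊕0⊕0⊕0⊕0⊕0 = 0
Syndrome s16…s1 = 01110 → error at position 14.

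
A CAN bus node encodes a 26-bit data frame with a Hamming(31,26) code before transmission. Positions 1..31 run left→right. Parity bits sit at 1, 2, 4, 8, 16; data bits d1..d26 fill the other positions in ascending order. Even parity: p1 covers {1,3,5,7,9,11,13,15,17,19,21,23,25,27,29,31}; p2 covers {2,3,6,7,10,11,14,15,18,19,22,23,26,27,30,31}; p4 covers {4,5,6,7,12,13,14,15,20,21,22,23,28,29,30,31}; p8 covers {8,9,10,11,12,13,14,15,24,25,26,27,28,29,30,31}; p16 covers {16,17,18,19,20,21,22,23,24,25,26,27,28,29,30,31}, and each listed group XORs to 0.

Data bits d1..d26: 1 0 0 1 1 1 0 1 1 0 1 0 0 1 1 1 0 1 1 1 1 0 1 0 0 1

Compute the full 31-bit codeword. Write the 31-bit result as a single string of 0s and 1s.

0011001011011011001110111101001

Place data at non-parity positions: p1 p2 1 p4 0 0 1 p8 1 1 0 1 1 0 1 p16 0 0 1 1 1 0 1 1 1 1 0 1 0 0 1
p1 (pos 1,3,5,7,9,11,13,15,17,19,21,23,25,27,29,31): XOR of data positions = 1⊕0⊕1⊕1⊕0⊕1⊕1⊕0⊕1⊕1⊕1⊕1⊕0⊕0⊕1 = 0
p2 (pos 2,3,6,7,10,11,14,15,18,19,22,23,26,27,30,31): XOR of data positions = 1⊕0⊕1⊕1⊕0⊕0⊕1⊕0⊕1⊕0⊕1⊕1⊕0⊕0⊕1 = 0
p4 (pos 4,5,6,7,12,13,14,15,20,21,22,23,28,29,30,31): XOR of data positions = 0⊕0⊕1⊕1⊕1⊕0⊕1⊕1⊕1⊕0⊕1⊕1⊕0⊕0⊕1 = 1
p8 (pos 8,9,10,11,12,13,14,15,24,25,26,27,28,29,30,31): XOR of data positions = 1⊕1⊕0⊕1⊕1⊕0⊕1⊕1⊕1⊕1⊕0⊕1⊕0⊕0⊕1 = 0
p16 (pos 16,17,18,19,20,21,22,23,24,25,26,27,28,29,30,31): XOR of data positions = 0⊕0⊕1⊕1⊕1⊕0⊕1⊕1⊕1⊕1⊕0⊕1⊕0⊕0⊕1 = 1
Codeword: 0011001011011011001110111101001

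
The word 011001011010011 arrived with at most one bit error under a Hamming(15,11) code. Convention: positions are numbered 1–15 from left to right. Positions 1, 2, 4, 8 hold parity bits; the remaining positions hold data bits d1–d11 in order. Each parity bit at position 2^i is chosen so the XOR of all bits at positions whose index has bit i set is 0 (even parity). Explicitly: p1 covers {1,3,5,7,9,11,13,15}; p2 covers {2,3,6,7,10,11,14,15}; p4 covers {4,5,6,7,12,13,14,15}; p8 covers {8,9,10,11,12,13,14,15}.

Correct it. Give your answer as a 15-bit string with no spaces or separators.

011001011011011

s1 (pos 1,3,5,7,9,11,13,15): 0⊕1⊕0⊕0⊕1⊕1⊕0⊕1 = 0
s2 (pos 2,3,6,7,10,11,14,15): 1⊕1⊕1⊕0⊕0⊕1⊕1⊕1 = 0
s4 (pos 4,5,6,7,12,13,14,15): 0⊕0⊕1⊕0⊕0⊕0⊕1⊕1 = 1
s8 (pos 8,9,10,11,12,13,14,15): 1⊕1⊕0⊕1⊕0⊕0⊕1⊕1 = 1
Syndrome s8…s1 = 1100 → error at position 12.
Flip position 12: 011001011010011 → 011001011011011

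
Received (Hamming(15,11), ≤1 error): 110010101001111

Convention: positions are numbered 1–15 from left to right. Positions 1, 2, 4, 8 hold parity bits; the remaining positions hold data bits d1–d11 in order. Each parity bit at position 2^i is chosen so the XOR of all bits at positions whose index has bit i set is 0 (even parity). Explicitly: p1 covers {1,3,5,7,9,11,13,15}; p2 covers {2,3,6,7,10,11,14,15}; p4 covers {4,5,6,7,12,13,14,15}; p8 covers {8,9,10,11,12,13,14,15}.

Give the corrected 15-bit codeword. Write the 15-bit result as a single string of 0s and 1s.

s1 (pos 1,3,5,7,9,11,13,15): 1⊕0⊕1⊕1⊕1⊕0⊕1⊕1 = 0
s2 (pos 2,3,6,7,10,11,14,15): 1⊕0⊕0⊕1⊕0⊕0⊕1⊕1 = 0
s4 (pos 4,5,6,7,12,13,14,15): 0⊕1⊕0⊕1⊕1⊕1⊕1⊕1 = 0
s8 (pos 8,9,10,11,12,13,14,15): 0⊕1⊕0⊕0⊕1⊕1⊕1⊕1 = 1
Syndrome s8…s1 = 1000 → error at position 8.
Flip position 8: 110010101001111 → 110010111001111

110010111001111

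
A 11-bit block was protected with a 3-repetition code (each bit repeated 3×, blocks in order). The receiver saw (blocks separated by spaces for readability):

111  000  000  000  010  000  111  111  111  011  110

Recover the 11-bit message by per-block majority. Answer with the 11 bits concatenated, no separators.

10000011111

Block 1 (111): 3 ones → 1
Block 2 (000): 0 ones → 0
Block 3 (000): 0 ones → 0
Block 4 (000): 0 ones → 0
Block 5 (010): 1 one → 0
Block 6 (000): 0 ones → 0
Block 7 (111): 3 ones → 1
Block 8 (111): 3 ones → 1
Block 9 (111): 3 ones → 1
Block 10 (011): 2 ones → 1
Block 11 (110): 2 ones → 1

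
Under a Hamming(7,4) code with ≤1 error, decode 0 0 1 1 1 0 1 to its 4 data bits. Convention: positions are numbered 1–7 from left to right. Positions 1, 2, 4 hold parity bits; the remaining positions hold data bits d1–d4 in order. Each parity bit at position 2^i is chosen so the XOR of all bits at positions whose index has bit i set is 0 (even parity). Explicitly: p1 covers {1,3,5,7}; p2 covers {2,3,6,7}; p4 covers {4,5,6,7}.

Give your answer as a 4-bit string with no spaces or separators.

s1 (pos 1,3,5,7): 0⊕1⊕1⊕1 = 1
s2 (pos 2,3,6,7): 0⊕1⊕0⊕1 = 0
s4 (pos 4,5,6,7): 1⊕1⊕0⊕1 = 1
Syndrome s4…s1 = 101 → error at position 5.
Flip position 5: 0011101 → 0011001
Read data bits from positions 3,5,6,7: 1001

1001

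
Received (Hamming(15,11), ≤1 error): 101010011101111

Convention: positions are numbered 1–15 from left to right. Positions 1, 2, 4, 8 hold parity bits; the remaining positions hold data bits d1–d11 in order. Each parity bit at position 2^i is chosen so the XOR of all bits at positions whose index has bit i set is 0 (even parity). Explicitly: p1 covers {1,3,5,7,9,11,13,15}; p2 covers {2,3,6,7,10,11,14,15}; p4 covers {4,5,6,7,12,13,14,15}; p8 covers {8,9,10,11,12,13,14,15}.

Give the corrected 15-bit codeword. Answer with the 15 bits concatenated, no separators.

s1 (pos 1,3,5,7,9,11,13,15): 1⊕1⊕1⊕0⊕1⊕0⊕1⊕1 = 0
s2 (pos 2,3,6,7,10,11,14,15): 0⊕1⊕0⊕0⊕1⊕0⊕1⊕1 = 0
s4 (pos 4,5,6,7,12,13,14,15): 0⊕1⊕0⊕0⊕1⊕1⊕1⊕1 = 1
s8 (pos 8,9,10,11,12,13,14,15): 1⊕1⊕1⊕0⊕1⊕1⊕1⊕1 = 1
Syndrome s8…s1 = 1100 → error at position 12.
Flip position 12: 101010011101111 → 101010011100111

101010011100111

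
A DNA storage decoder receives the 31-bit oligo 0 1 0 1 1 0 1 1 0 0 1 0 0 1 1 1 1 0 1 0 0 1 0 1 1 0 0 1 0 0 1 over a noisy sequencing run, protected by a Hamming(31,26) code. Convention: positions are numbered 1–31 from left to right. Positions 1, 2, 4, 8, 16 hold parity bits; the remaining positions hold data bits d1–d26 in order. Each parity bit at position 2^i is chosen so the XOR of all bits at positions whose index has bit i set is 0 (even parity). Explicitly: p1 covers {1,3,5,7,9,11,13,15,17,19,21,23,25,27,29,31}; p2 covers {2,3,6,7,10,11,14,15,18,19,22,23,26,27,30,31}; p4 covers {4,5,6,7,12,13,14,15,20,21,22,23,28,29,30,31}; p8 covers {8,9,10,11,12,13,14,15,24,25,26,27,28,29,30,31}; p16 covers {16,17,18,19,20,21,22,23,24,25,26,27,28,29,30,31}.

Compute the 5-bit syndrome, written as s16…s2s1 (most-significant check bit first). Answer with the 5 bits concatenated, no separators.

s1 (pos 1,3,5,7,9,11,13,15,17,19,21,23,25,27,29,31): 0⊕0⊕1⊕1⊕0⊕1⊕0⊕1⊕1⊕1⊕0⊕0⊕1⊕0⊕0⊕1 = 0
s2 (pos 2,3,6,7,10,11,14,15,18,19,22,23,26,27,30,31): 1⊕0⊕0⊕1⊕0⊕1⊕1⊕1⊕0⊕1⊕1⊕0⊕0⊕0⊕0⊕1 = 0
s4 (pos 4,5,6,7,12,13,14,15,20,21,22,23,28,29,30,31): 1⊕1⊕0⊕1⊕0⊕0⊕1⊕1⊕0⊕0⊕1⊕0⊕1⊕0⊕0⊕1 = 0
s8 (pos 8,9,10,11,12,13,14,15,24,25,26,27,28,29,30,31): 1⊕0⊕0⊕1⊕0⊕0⊕1⊕1⊕1⊕1⊕0⊕0⊕1⊕0⊕0⊕1 = 0
s16 (pos 16,17,18,19,20,21,22,23,24,25,26,27,28,29,30,31): 1⊕1⊕0⊕1⊕0⊕0⊕1⊕0⊕1⊕1⊕0⊕0⊕1⊕0⊕0⊕1 = 0
Syndrome s16…s1 = 00000 → no error.

00000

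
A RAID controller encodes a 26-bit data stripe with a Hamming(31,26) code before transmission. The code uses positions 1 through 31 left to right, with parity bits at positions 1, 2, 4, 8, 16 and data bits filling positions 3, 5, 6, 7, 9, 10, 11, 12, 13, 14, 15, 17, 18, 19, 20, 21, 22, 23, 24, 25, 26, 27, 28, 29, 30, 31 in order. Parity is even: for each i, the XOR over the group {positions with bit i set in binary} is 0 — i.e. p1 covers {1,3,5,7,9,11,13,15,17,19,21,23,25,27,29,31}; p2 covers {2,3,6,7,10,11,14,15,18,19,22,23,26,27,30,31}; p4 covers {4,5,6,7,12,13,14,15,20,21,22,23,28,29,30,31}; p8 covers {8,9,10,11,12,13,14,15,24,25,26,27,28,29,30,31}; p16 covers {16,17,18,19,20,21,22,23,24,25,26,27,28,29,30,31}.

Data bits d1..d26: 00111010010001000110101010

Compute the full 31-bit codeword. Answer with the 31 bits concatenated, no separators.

1000011110100100001000110101010

Place data at non-parity positions: p1 p2 0 p4 0 1 1 p8 1 0 1 0 0 1 0 p16 0 0 1 0 0 0 1 1 0 1 0 1 0 1 0
p1 (pos 1,3,5,7,9,11,13,15,17,19,21,23,25,27,29,31): XOR of data positions = 0⊕0⊕1⊕1⊕1⊕0⊕0⊕0⊕1⊕0⊕1⊕0⊕0⊕0⊕0 = 1
p2 (pos 2,3,6,7,10,11,14,15,18,19,22,23,26,27,30,31): XOR of data positions = 0⊕1⊕1⊕0⊕1⊕1⊕0⊕0⊕1⊕0⊕1⊕1⊕0⊕1⊕0 = 0
p4 (pos 4,5,6,7,12,13,14,15,20,21,22,23,28,29,30,31): XOR of data positions = 0⊕1⊕1⊕0⊕0⊕1⊕0⊕0⊕0⊕0⊕1⊕1⊕0⊕1⊕0 = 0
p8 (pos 8,9,10,11,12,13,14,15,24,25,26,27,28,29,30,31): XOR of data positions = 1⊕0⊕1⊕0⊕0⊕1⊕0⊕1⊕0⊕1⊕0⊕1⊕0⊕1⊕0 = 1
p16 (pos 16,17,18,19,20,21,22,23,24,25,26,27,28,29,30,31): XOR of data positions = 0⊕0⊕1⊕0⊕0⊕0⊕1⊕1⊕0⊕1⊕0⊕1⊕0⊕1⊕0 = 0
Codeword: 1000011110100100001000110101010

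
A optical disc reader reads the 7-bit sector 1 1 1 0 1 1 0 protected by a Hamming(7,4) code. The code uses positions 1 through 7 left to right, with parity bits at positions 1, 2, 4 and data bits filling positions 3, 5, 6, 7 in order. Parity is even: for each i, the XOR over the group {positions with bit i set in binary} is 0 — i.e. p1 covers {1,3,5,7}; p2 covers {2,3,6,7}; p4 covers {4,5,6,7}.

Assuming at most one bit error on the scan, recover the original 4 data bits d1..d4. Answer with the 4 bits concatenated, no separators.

s1 (pos 1,3,5,7): 1⊕1⊕1⊕0 = 1
s2 (pos 2,3,6,7): 1⊕1⊕1⊕0 = 1
s4 (pos 4,5,6,7): 0⊕1⊕1⊕0 = 0
Syndrome s4…s1 = 011 → error at position 3.
Flip position 3: 1110110 → 1100110
Read data bits from positions 3,5,6,7: 0110

0110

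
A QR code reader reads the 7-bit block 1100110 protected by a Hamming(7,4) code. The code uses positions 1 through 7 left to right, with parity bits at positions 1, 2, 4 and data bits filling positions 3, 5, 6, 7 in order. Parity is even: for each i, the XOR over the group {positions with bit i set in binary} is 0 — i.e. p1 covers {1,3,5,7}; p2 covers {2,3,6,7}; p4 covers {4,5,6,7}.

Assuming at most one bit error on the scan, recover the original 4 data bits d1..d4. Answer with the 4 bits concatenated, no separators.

0110

s1 (pos 1,3,5,7): 1⊕0⊕1⊕0 = 0
s2 (pos 2,3,6,7): 1⊕0⊕1⊕0 = 0
s4 (pos 4,5,6,7): 0⊕1⊕1⊕0 = 0
Syndrome s4…s1 = 000 → no error.
Read data bits from positions 3,5,6,7: 0110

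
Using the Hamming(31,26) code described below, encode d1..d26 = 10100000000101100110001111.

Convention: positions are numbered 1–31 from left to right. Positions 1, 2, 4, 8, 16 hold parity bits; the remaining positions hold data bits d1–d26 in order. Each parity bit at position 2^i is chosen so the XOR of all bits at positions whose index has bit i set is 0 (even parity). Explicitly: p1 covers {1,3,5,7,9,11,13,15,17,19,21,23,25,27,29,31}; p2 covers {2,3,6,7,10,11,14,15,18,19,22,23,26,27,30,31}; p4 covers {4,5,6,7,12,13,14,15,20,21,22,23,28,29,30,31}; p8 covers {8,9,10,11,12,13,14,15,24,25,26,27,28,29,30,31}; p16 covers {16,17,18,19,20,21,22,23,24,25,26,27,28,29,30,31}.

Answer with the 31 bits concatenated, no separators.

0011010100000001101100110001111

Place data at non-parity positions: p1 p2 1 p4 0 1 0 p8 0 0 0 0 0 0 0 p16 1 0 1 1 0 0 1 1 0 0 0 1 1 1 1
p1 (pos 1,3,5,7,9,11,13,15,17,19,21,23,25,27,29,31): XOR of data positions = 1⊕0⊕0⊕0⊕0⊕0⊕0⊕1⊕1⊕0⊕1⊕0⊕0⊕1⊕1 = 0
p2 (pos 2,3,6,7,10,11,14,15,18,19,22,23,26,27,30,31): XOR of data positions = 1⊕1⊕0⊕0⊕0⊕0⊕0⊕0⊕1⊕0⊕1⊕0⊕0⊕1⊕1 = 0
p4 (pos 4,5,6,7,12,13,14,15,20,21,22,23,28,29,30,31): XOR of data positions = 0⊕1⊕0⊕0⊕0⊕0⊕0⊕1⊕0⊕0⊕1⊕1⊕1⊕1⊕1 = 1
p8 (pos 8,9,10,11,12,13,14,15,24,25,26,27,28,29,30,31): XOR of data positions = 0⊕0⊕0⊕0⊕0⊕0⊕0⊕1⊕0⊕0⊕0⊕1⊕1⊕1⊕1 = 1
p16 (pos 16,17,18,19,20,21,22,23,24,25,26,27,28,29,30,31): XOR of data positions = 1⊕0⊕1⊕1⊕0⊕0⊕1⊕1⊕0⊕0⊕0⊕1⊕1⊕1⊕1 = 1
Codeword: 0011010100000001101100110001111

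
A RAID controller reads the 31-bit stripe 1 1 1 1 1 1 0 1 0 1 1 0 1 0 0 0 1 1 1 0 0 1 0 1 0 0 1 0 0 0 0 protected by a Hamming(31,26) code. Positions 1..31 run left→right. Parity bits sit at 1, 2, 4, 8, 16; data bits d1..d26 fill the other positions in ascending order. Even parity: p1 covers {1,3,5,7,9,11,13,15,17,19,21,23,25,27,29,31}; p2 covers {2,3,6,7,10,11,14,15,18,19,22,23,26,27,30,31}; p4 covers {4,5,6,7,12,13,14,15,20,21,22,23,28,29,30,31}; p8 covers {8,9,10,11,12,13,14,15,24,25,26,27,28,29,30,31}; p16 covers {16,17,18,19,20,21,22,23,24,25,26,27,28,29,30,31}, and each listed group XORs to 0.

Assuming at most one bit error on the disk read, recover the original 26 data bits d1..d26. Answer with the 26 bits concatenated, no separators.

11000110100111001010010000

s1 (pos 1,3,5,7,9,11,13,15,17,19,21,23,25,27,29,31): 1⊕1⊕1⊕0⊕0⊕1⊕1⊕0⊕1⊕1⊕0⊕0⊕0⊕1⊕0⊕0 = 0
s2 (pos 2,3,6,7,10,11,14,15,18,19,22,23,26,27,30,31): 1⊕1⊕1⊕0⊕1⊕1⊕0⊕0⊕1⊕1⊕1⊕0⊕0⊕1⊕0⊕0 = 1
s4 (pos 4,5,6,7,12,13,14,15,20,21,22,23,28,29,30,31): 1⊕1⊕1⊕0⊕0⊕1⊕0⊕0⊕0⊕0⊕1⊕0⊕0⊕0⊕0⊕0 = 1
s8 (pos 8,9,10,11,12,13,14,15,24,25,26,27,28,29,30,31): 1⊕0⊕1⊕1⊕0⊕1⊕0⊕0⊕1⊕0⊕0⊕1⊕0⊕0⊕0⊕0 = 0
s16 (pos 16,17,18,19,20,21,22,23,24,25,26,27,28,29,30,31): 0⊕1⊕1⊕1⊕0⊕0⊕1⊕0⊕1⊕0⊕0⊕1⊕0⊕0⊕0⊕0 = 0
Syndrome s16…s1 = 00110 → error at position 6.
Flip position 6: 1111110101101000111001010010000 → 1111100101101000111001010010000
Read data bits from positions 3,5,6,7,9,10,11,12,13,14,15,17,18,19,20,21,22,23,24,25,26,27,28,29,30,31: 11000110100111001010010000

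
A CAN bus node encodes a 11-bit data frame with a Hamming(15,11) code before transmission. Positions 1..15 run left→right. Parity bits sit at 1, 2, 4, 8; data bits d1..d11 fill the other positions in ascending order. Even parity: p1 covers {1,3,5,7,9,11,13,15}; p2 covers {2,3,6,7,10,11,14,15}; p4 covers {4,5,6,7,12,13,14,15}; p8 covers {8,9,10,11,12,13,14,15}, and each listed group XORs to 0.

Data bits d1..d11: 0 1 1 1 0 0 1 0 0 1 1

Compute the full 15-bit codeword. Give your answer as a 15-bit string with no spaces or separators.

010111110010011

Place data at non-parity positions: p1 p2 0 p4 1 1 1 p8 0 0 1 0 0 1 1
p1 (pos 1,3,5,7,9,11,13,15): XOR of data positions = 0⊕1⊕1⊕0⊕1⊕0⊕1 = 0
p2 (pos 2,3,6,7,10,11,14,15): XOR of data positions = 0⊕1⊕1⊕0⊕1⊕1⊕1 = 1
p4 (pos 4,5,6,7,12,13,14,15): XOR of data positions = 1⊕1⊕1⊕0⊕0⊕1⊕1 = 1
p8 (pos 8,9,10,11,12,13,14,15): XOR of data positions = 0⊕0⊕1⊕0⊕0⊕1⊕1 = 1
Codeword: 010111110010011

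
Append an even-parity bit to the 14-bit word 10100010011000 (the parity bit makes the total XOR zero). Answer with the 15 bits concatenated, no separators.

XOR of the 14 data bits: 1⊕0⊕1⊕0⊕0⊕0⊕1⊕0⊕0⊕1⊕1⊕0⊕0⊕0 = 1
Parity bit = 1 (so all 15 bits XOR to 0).

101000100110001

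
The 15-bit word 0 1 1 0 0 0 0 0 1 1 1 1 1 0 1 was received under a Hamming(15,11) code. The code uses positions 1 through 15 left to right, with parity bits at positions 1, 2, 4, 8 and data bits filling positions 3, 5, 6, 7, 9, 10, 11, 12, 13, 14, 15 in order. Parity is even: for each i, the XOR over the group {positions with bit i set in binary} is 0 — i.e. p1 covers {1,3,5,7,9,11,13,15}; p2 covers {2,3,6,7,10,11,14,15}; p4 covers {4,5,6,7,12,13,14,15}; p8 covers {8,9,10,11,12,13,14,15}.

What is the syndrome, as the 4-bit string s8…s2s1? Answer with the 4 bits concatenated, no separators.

s1 (pos 1,3,5,7,9,11,13,15): 0⊕1⊕0⊕0⊕1⊕1⊕1⊕1 = 1
s2 (pos 2,3,6,7,10,11,14,15): 1⊕1⊕0⊕0⊕1⊕1⊕0⊕1 = 1
s4 (pos 4,5,6,7,12,13,14,15): 0⊕0⊕0⊕0⊕1⊕1⊕0⊕1 = 1
s8 (pos 8,9,10,11,12,13,14,15): 0⊕1⊕1⊕1⊕1⊕1⊕0⊕1 = 0
Syndrome s8…s1 = 0111 → error at position 7.

0111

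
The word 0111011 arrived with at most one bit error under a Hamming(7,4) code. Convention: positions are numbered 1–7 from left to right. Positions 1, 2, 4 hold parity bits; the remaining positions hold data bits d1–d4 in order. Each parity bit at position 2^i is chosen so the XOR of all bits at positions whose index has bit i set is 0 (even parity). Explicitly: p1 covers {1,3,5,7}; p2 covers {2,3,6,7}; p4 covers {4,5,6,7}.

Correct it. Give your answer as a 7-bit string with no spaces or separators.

0110011

s1 (pos 1,3,5,7): 0⊕1⊕0⊕1 = 0
s2 (pos 2,3,6,7): 1⊕1⊕1⊕1 = 0
s4 (pos 4,5,6,7): 1⊕0⊕1⊕1 = 1
Syndrome s4…s1 = 100 → error at position 4.
Flip position 4: 0111011 → 0110011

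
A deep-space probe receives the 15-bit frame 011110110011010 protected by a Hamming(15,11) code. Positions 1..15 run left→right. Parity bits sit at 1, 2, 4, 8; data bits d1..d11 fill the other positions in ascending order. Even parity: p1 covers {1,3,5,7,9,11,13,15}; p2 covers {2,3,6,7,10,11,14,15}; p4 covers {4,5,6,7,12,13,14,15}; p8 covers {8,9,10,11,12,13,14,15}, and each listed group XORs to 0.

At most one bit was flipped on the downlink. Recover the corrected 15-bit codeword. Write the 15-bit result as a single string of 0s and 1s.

011111110011010

s1 (pos 1,3,5,7,9,11,13,15): 0⊕1⊕1⊕1⊕0⊕1⊕0⊕0 = 0
s2 (pos 2,3,6,7,10,11,14,15): 1⊕1⊕0⊕1⊕0⊕1⊕1⊕0 = 1
s4 (pos 4,5,6,7,12,13,14,15): 1⊕1⊕0⊕1⊕1⊕0⊕1⊕0 = 1
s8 (pos 8,9,10,11,12,13,14,15): 1⊕0⊕0⊕1⊕1⊕0⊕1⊕0 = 0
Syndrome s8…s1 = 0110 → error at position 6.
Flip position 6: 011110110011010 → 011111110011010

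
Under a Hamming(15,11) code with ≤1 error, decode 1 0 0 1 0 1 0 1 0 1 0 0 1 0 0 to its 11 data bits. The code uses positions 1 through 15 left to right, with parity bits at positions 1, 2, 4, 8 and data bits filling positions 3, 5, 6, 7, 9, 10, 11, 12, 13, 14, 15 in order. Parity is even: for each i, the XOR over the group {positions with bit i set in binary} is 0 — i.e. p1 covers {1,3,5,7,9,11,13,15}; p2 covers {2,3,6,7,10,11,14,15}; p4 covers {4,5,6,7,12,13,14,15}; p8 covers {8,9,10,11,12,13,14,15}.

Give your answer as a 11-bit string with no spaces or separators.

00100101100

s1 (pos 1,3,5,7,9,11,13,15): 1⊕0⊕0⊕0⊕0⊕0⊕1⊕0 = 0
s2 (pos 2,3,6,7,10,11,14,15): 0⊕0⊕1⊕0⊕1⊕0⊕0⊕0 = 0
s4 (pos 4,5,6,7,12,13,14,15): 1⊕0⊕1⊕0⊕0⊕1⊕0⊕0 = 1
s8 (pos 8,9,10,11,12,13,14,15): 1⊕0⊕1⊕0⊕0⊕1⊕0⊕0 = 1
Syndrome s8…s1 = 1100 → error at position 12.
Flip position 12: 100101010100100 → 100101010101100
Read data bits from positions 3,5,6,7,9,10,11,12,13,14,15: 00100101100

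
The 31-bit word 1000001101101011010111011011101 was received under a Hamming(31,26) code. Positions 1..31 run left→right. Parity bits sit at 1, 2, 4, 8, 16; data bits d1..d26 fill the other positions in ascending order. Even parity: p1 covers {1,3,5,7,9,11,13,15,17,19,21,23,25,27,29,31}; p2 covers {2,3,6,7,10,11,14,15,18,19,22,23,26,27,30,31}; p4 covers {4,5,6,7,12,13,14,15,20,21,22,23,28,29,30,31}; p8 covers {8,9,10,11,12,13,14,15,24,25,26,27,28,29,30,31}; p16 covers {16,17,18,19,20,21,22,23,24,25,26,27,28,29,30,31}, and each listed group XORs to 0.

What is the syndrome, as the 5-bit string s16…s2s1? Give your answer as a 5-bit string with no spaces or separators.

s1 (pos 1,3,5,7,9,11,13,15,17,19,21,23,25,27,29,31): 1⊕0⊕0⊕1⊕0⊕1⊕1⊕1⊕0⊕0⊕1⊕0⊕1⊕1⊕1⊕1 = 0
s2 (pos 2,3,6,7,10,11,14,15,18,19,22,23,26,27,30,31): 0⊕0⊕0⊕1⊕1⊕1⊕0⊕1⊕1⊕0⊕1⊕0⊕0⊕1⊕0⊕1 = 0
s4 (pos 4,5,6,7,12,13,14,15,20,21,22,23,28,29,30,31): 0⊕0⊕0⊕1⊕0⊕1⊕0⊕1⊕1⊕1⊕1⊕0⊕1⊕1⊕0⊕1 = 1
s8 (pos 8,9,10,11,12,13,14,15,24,25,26,27,28,29,30,31): 1⊕0⊕1⊕1⊕0⊕1⊕0⊕1⊕1⊕1⊕0⊕1⊕1⊕1⊕0⊕1 = 1
s16 (pos 16,17,18,19,20,21,22,23,24,25,26,27,28,29,30,31): 1⊕0⊕1⊕0⊕1⊕1⊕1⊕0⊕1⊕1⊕0⊕1⊕1⊕1⊕0⊕1 = 1
Syndrome s16…s1 = 11100 → error at position 28.

11100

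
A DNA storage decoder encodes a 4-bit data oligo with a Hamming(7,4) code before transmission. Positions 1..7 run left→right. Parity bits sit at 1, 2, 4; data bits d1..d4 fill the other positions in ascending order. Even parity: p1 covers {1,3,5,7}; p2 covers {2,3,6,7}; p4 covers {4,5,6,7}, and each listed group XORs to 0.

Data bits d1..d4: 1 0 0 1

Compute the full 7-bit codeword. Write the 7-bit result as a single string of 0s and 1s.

0011001

Place data at non-parity positions: p1 p2 1 p4 0 0 1
p1 (pos 1,3,5,7): XOR of data positions = 1⊕0⊕1 = 0
p2 (pos 2,3,6,7): XOR of data positions = 1⊕0⊕1 = 0
p4 (pos 4,5,6,7): XOR of data positions = 0⊕0⊕1 = 1
Codeword: 0011001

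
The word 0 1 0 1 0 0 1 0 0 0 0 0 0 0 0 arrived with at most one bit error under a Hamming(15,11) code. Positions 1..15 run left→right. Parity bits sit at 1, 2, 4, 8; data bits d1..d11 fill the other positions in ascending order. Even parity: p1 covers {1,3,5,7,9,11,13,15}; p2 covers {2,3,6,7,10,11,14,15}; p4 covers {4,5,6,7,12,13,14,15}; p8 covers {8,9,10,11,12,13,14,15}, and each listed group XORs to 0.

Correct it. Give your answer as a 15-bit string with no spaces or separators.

s1 (pos 1,3,5,7,9,11,13,15): 0⊕0⊕0⊕1⊕0⊕0⊕0⊕0 = 1
s2 (pos 2,3,6,7,10,11,14,15): 1⊕0⊕0⊕1⊕0⊕0⊕0⊕0 = 0
s4 (pos 4,5,6,7,12,13,14,15): 1⊕0⊕0⊕1⊕0⊕0⊕0⊕0 = 0
s8 (pos 8,9,10,11,12,13,14,15): 0⊕0⊕0⊕0⊕0⊕0⊕0⊕0 = 0
Syndrome s8…s1 = 0001 → error at position 1.
Flip position 1: 010100100000000 → 110100100000000

110100100000000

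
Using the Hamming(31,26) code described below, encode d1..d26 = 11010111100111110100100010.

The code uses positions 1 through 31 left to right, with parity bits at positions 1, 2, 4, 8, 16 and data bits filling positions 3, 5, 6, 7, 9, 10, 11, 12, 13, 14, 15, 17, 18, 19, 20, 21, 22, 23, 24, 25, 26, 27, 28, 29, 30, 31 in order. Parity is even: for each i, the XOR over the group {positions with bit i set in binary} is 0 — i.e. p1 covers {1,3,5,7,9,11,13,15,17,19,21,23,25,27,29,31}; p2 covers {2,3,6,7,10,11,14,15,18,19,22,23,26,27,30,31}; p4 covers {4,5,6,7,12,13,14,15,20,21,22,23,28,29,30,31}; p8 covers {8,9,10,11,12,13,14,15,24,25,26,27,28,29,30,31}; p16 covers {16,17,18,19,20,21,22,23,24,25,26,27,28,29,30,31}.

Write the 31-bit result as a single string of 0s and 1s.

1110101001111000111110100100010

Place data at non-parity positions: p1 p2 1 p4 1 0 1 p8 0 1 1 1 1 0 0 p16 1 1 1 1 1 0 1 0 0 1 0 0 0 1 0
p1 (pos 1,3,5,7,9,11,13,15,17,19,21,23,25,27,29,31): XOR of data positions = 1⊕1⊕1⊕0⊕1⊕1⊕0⊕1⊕1⊕1⊕1⊕0⊕0⊕0⊕0 = 1
p2 (pos 2,3,6,7,10,11,14,15,18,19,22,23,26,27,30,31): XOR of data positions = 1⊕0⊕1⊕1⊕1⊕0⊕0⊕1⊕1⊕0⊕1⊕1⊕0⊕1⊕0 = 1
p4 (pos 4,5,6,7,12,13,14,15,20,21,22,23,28,29,30,31): XOR of data positions = 1⊕0⊕1⊕1⊕1⊕0⊕0⊕1⊕1⊕0⊕1⊕0⊕0⊕1⊕0 = 0
p8 (pos 8,9,10,11,12,13,14,15,24,25,26,27,28,29,30,31): XOR of data positions = 0⊕1⊕1⊕1⊕1⊕0⊕0⊕0⊕0⊕1⊕0⊕0⊕0⊕1⊕0 = 0
p16 (pos 16,17,18,19,20,21,22,23,24,25,26,27,28,29,30,31): XOR of data positions = 1⊕1⊕1⊕1⊕1⊕0⊕1⊕0⊕0⊕1⊕0⊕0⊕0⊕1⊕0 = 0
Codeword: 1110101001111000111110100100010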